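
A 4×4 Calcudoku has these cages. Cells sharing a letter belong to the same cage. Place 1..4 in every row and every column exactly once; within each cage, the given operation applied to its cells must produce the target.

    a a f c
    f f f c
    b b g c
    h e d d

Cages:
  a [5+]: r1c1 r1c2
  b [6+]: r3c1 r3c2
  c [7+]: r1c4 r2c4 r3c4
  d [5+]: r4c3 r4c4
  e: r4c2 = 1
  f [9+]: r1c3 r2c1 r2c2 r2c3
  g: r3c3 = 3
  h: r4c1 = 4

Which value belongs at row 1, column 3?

Cage g is given, which forces r3c3 = 3.
Cage h is a single given cell, so r4c1 = 4.
Cage e is a single given cell, which forces r4c2 = 1.
Row 4 already has 1, which forces r4c3 = 2.
2 is placed in row 4, which forces r4c4 = 3.
Column 3 now contains 2, so r1c3 = 1.
Cage f needs sum 9, so r2c1 = 1.
Cage f has sum 9; hence r2c2 = 3.
Cage f needs sum 9, which forces r2c3 = 4.
Row 2 already has 4; hence r2c4 = 2.
4 is placed in column 1, leaving r3c1 = 2.
The two cells of cage b must have sum 6; hence r3c2 = 4.
Row 3 already has 4; hence r3c4 = 1.
Column 1 already has 2, so r1c1 = 3.
4 is placed in column 2, which forces r1c2 = 2.
Column 4 now contains 2; hence r1c4 = 4.
The full grid is 3 2 1 4 / 1 3 4 2 / 2 4 3 1 / 4 1 2 3.

1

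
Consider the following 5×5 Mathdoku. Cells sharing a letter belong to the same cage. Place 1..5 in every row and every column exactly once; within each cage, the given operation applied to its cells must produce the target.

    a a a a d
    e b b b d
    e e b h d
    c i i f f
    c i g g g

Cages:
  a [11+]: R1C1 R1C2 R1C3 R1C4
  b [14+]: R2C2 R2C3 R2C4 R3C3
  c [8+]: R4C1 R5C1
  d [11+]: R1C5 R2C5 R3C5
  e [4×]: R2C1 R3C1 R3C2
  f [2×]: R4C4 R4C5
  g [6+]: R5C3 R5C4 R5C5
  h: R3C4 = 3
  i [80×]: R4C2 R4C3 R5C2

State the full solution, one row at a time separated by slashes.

2 3 1 5 4 / 1 2 3 4 5 / 4 1 5 3 2 / 3 5 4 2 1 / 5 4 2 1 3

Cage h is given, so R3C4 = 3.
Cage i has product 80, which forces R4C2 = 5.
The 3 cells of cage i must have product 80; hence R4C3 = 4.
Cage i has product 80, so R5C2 = 4.
Row 4 now contains 5, leaving R4C1 = 3.
Cage c needs two cells with sum 8, so R5C1 = 5.
In row 1, 4 can only go at R1C5, so R1C5 = 4.
Row 2 needs a 4, and only R2C4 is open for it.
Row 2 needs a 1, and only R2C1 is open for it.
Column 1 now contains 1, leaving R1C1 = 2.
Column 1 now contains 1; hence R3C1 = 4.
Cage e needs product 4, so R3C2 = 1.
Column 2 already has 1, leaving R1C2 = 3.
Column 2 now contains 3, so R2C2 = 2.
Row 2 now contains 2; hence R2C5 = 5.
Column 5 already has 5, which forces R3C5 = 2.
Column 5 now contains 2, leaving R4C5 = 1.
Column 5 now contains 1, so R5C5 = 3.
Row 2 now contains 5, so R2C3 = 3.
Row 3 already has 2, so R3C3 = 5.
Row 4 now contains 1, which forces R4C4 = 2.
Column 4 already has 2; hence R5C4 = 1.
Column 3 already has 5; hence R1C3 = 1.
Column 4 already has 1, so R1C4 = 5.
Row 5 already has 1, so R5C3 = 2.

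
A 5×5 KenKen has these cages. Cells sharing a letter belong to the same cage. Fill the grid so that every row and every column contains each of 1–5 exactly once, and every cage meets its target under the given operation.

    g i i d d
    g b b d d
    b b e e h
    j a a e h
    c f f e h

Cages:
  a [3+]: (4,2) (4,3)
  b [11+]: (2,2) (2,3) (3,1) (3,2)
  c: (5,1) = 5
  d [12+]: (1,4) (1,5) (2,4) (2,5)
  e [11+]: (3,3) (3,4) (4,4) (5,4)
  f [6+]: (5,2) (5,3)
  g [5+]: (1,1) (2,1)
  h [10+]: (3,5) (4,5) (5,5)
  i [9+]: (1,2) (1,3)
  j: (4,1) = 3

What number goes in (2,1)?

Cage j is given, which forces (4,1) = 3.
C is a freebie, so (5,1) = 5.
In column 1, 2 can only go at (3,1), so (3,1) = 2.
(1,2) and (1,3) in row 1 are {4, 5}, which forces (1,1) = 1.
The two cells of cage g must have sum 5, so (2,1) = 4.
Cage h needs sum 10, leaving (5,5) = 1.
The 4 cells of cage e must have sum 11, so (3,3) = 3.
Cage e needs sum 11, so (3,4) = 1.
Cage e needs sum 11, leaving (4,4) = 4.
Row 4 now contains 4; hence (4,5) = 5.
Row 5 now contains 1, so (5,4) = 3.
Column 4 now contains 3, which forces (1,4) = 2.
Cage d has sum 12; hence (1,5) = 3.
Cage b needs sum 11, so (2,2) = 3.
Cage d has sum 12, so (2,4) = 5.
Column 5 now contains 5; hence (2,5) = 2.
Column 5 now contains 5, which forces (3,5) = 4.
Row 2 now contains 2, so (2,3) = 1.
Row 3 already has 4; hence (3,2) = 5.
Column 3 already has 1; hence (4,3) = 2.
Column 3 now contains 2, leaving (5,3) = 4.
5 is placed in column 2, so (1,2) = 4.
4 is placed in column 3; hence (1,3) = 5.
2 is placed in row 4, leaving (4,2) = 1.
Row 5 now contains 4, so (5,2) = 2.
Filled in: 1 4 5 2 3 / 4 3 1 5 2 / 2 5 3 1 4 / 3 1 2 4 5 / 5 2 4 3 1.

4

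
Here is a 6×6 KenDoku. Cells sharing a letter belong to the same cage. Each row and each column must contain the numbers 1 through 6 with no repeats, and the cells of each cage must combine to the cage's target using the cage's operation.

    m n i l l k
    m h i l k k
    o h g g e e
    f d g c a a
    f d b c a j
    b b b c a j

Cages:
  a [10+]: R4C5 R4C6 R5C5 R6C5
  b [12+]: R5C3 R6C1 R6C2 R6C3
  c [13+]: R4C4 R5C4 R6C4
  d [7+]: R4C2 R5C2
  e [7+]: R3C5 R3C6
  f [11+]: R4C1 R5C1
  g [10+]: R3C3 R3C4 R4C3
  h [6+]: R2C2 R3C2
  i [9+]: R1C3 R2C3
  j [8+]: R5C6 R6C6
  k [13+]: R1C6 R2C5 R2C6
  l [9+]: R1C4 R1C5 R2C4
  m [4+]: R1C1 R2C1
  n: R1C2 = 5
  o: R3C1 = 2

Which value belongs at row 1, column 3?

N is a freebie, so R1C2 = 5.
O is a freebie, so R3C1 = 2.
Cage h needs two cells with sum 6, leaving R2C2 = 2.
Cage h needs two cells with sum 6, leaving R3C2 = 4.
The only place for 4 in column 1 is R6C1.
The only place for 3 in column 2 is R6C2.
Cage g needs sum 10, so R4C3 = 2.
Column 3 already has 2, so R6C3 = 1.
Cage b has sum 12; hence R5C3 = 4.
In column 3, 5 can only go at R3C3, so R3C3 = 5.
Row 3 already has 5, so R3C4 = 3.
The only place for 4 in column 4 is R2C4.
In column 4, 1 can only go at R1C4, so R1C4 = 1.
Row 1 now contains 1, leaving R1C1 = 3.
Row 1 already has 3, leaving R1C3 = 6.
Cage l has sum 9, which forces R1C5 = 4.
Row 1 already has 4; hence R1C6 = 2.
The two cells of cage m must have sum 4; hence R2C1 = 1.
Column 3 now contains 6, leaving R2C3 = 3.
The two cells of cage j must have sum 8, leaving R5C6 = 3.
Cage j needs two cells with sum 8, so R6C6 = 5.
The 3 cells of cage k must have sum 13, so R2C5 = 5.
5 is placed in column 6, so R2C6 = 6.
6 is placed in column 6, so R3C6 = 1.
Column 6 already has 1, so R4C6 = 4.
3 is placed in row 5, so R5C5 = 1.
Row 6 now contains 5; hence R6C5 = 2.
Row 3 already has 1; hence R3C5 = 6.
Cage d's pair has sum 7, which forces R4C2 = 1.
The 3 cells of cage c must have sum 13, leaving R4C4 = 5.
Cage a needs sum 10, leaving R4C5 = 3.
1 is placed in row 5, leaving R5C2 = 6.
Cage c needs sum 13, so R5C4 = 2.
Row 6 now contains 2, so R6C4 = 6.
5 is placed in row 4, which forces R4C1 = 6.
6 is placed in row 5, which forces R5C1 = 5.
Completed grid: 3 5 6 1 4 2 / 1 2 3 4 5 6 / 2 4 5 3 6 1 / 6 1 2 5 3 4 / 5 6 4 2 1 3 / 4 3 1 6 2 5.

6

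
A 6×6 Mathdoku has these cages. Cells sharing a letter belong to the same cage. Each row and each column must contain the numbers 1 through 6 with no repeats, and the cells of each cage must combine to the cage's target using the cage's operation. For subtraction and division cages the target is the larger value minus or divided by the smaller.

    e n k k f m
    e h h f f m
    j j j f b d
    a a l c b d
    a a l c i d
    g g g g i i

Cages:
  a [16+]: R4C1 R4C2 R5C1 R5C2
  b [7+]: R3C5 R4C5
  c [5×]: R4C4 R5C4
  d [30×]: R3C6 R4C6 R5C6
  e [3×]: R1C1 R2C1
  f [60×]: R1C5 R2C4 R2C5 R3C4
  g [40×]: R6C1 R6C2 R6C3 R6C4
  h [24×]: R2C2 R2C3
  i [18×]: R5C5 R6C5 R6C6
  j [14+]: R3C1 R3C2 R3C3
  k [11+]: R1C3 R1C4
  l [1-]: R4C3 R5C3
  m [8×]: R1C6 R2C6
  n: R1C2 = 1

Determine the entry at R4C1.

Cage n is a single given cell, leaving R1C2 = 1.
Row 1 now contains 1, which forces R1C1 = 3.
Cage e's pair has product 3; hence R2C1 = 1.
Row 3 needs a 4, and only R3C5 is open for it.
The two cells of cage b must have sum 7; hence R4C5 = 3.
The 3 cells of cage i must have product 18, so R6C6 = 3.
In row 1, 4 can only go at R1C6, so R1C6 = 4.
Column 6 already has 4, which forces R2C6 = 2.
Cage f needs product 60, leaving R1C5 = 2.
In row 2, 3 can only go at R2C4, so R2C4 = 3.
The 4 cells of cage f must have product 60, leaving R2C5 = 5.
The 4 cells of cage f must have product 60, leaving R3C4 = 2.
The only place for 1 in row 3 is R3C6.
Row 6 needs a 6, and only R6C5 is open for it.
Column 5 now contains 6, so R5C5 = 1.
Cage c's pair has product 5, so R4C4 = 1.
Row 5 already has 1; hence R5C4 = 5.
5 is placed in row 5; hence R5C6 = 6.
Column 4 now contains 5, so R6C4 = 4.
The two cells of cage k must have sum 11, which forces R1C3 = 5.
Column 4 now contains 5, so R1C4 = 6.
Column 6 now contains 6, so R4C6 = 5.
Cage g has product 40, leaving R6C3 = 1.
The two cells of cage l must have difference 1, leaving R5C3 = 3.
Cage j needs sum 14, leaving R3C1 = 5.
Cage j has sum 14, leaving R3C2 = 3.
Column 3 now contains 3; hence R3C3 = 6.
Column 1 now contains 5, so R6C1 = 2.
Row 6 now contains 2, leaving R6C2 = 5.
Cage h needs two cells with product 24, leaving R2C2 = 6.
Column 3 now contains 6, leaving R2C3 = 4.
Cage a needs sum 16; hence R4C1 = 6.
The 4 cells of cage a must have sum 16, so R4C2 = 4.
Column 3 now contains 4, so R4C3 = 2.
2 is placed in column 1, so R5C1 = 4.
Cage a needs sum 16, so R5C2 = 2.
The full grid is 3 1 5 6 2 4 / 1 6 4 3 5 2 / 5 3 6 2 4 1 / 6 4 2 1 3 5 / 4 2 3 5 1 6 / 2 5 1 4 6 3.

6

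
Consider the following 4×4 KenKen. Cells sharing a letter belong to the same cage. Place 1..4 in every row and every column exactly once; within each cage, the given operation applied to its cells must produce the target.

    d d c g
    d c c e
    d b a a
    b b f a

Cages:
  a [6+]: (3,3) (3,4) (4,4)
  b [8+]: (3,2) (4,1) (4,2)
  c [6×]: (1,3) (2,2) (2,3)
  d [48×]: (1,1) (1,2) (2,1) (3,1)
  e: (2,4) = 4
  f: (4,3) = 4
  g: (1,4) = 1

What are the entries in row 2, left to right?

Cage g is a single given cell; hence (1,4) = 1.
Cage e is given; hence (2,4) = 4.
F is a freebie, so (4,3) = 4.
Cage a needs sum 6, leaving (3,3) = 1.
Cage c needs product 6, so (2,2) = 1.
Cage d needs product 48, leaving (1,2) = 2.
2 is placed in row 1, leaving (1,3) = 3.
3 is placed in column 3; hence (2,3) = 2.
Column 2 already has 2, so (4,2) = 3.
Row 4 now contains 3, which forces (4,4) = 2.
3 is placed in row 1, leaving (1,1) = 4.
Row 2 now contains 2; hence (2,1) = 3.
The 4 cells of cage d must have product 48, leaving (3,1) = 2.
Column 2 already has 3, which forces (3,2) = 4.
Column 4 now contains 2; hence (3,4) = 3.
Row 4 now contains 3; hence (4,1) = 1.
The full grid is 4 2 3 1 / 3 1 2 4 / 2 4 1 3 / 1 3 4 2.

3 1 2 4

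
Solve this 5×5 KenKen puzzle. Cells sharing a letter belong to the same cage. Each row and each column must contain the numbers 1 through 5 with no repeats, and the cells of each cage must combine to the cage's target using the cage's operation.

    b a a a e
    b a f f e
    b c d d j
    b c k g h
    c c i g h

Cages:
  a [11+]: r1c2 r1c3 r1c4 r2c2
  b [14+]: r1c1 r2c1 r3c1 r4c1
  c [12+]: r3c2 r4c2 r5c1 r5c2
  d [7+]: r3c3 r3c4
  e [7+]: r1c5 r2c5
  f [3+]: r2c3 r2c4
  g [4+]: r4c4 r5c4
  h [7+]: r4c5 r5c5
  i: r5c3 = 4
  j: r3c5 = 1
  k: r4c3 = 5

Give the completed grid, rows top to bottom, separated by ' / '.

Cage j is given; hence r3c5 = 1.
Cage k is a single given cell, which forces r4c3 = 5.
I is a freebie, which forces r5c3 = 4.
In column 1, 1 can only go at r5c1, so r5c1 = 1.
The two cells of cage g must have sum 4, which forces r4c4 = 1.
1 is placed in row 5, so r5c4 = 3.
Row 5 already has 3; hence r5c5 = 5.
Cage f's pair has sum 3, leaving r2c3 = 1.
1 is placed in column 4; hence r2c4 = 2.
The 4 cells of cage c must have sum 12; hence r3c2 = 5.
5 is placed in row 3, which forces r3c4 = 4.
Cage c has sum 12, so r4c2 = 4.
The two cells of cage h must have sum 7, which forces r4c5 = 2.
Row 5 now contains 5, leaving r5c2 = 2.
Cage a has sum 11; hence r1c2 = 1.
Cage a has sum 11, so r1c3 = 2.
Column 4 now contains 4, which forces r1c4 = 5.
Column 2 already has 4, which forces r2c2 = 3.
3 is placed in row 2, which forces r2c5 = 4.
The 4 cells of cage b must have sum 14, leaving r3c1 = 2.
Cage d's pair has sum 7; hence r3c3 = 3.
Row 4 now contains 2; hence r4c1 = 3.
Row 1 already has 5, so r1c1 = 4.
Column 5 already has 4, so r1c5 = 3.
Row 2 already has 4, so r2c1 = 5.

4 1 2 5 3 / 5 3 1 2 4 / 2 5 3 4 1 / 3 4 5 1 2 / 1 2 4 3 5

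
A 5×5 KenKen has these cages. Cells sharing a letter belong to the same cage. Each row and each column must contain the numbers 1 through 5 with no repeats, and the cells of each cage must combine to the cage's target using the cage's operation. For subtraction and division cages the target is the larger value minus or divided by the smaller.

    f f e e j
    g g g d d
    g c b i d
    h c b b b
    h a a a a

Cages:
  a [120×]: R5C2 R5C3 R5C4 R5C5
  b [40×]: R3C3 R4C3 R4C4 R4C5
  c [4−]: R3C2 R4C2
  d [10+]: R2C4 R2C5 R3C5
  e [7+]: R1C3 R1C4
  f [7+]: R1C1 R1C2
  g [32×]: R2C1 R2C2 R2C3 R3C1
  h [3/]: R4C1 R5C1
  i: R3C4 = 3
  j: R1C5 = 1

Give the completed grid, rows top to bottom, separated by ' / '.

J is a freebie; hence R1C5 = 1.
Cage g has product 32, which forces R3C1 = 4.
Cage i is given, which forces R3C4 = 3.
The only place for 3 in row 2 is R2C5.
Row 2 needs a 5, and only R2C4 is open for it.
Cage d has sum 10, leaving R3C5 = 2.
The only place for 3 in row 4 is R4C1.
3 is placed in column 1, so R5C1 = 1.
1 is placed in column 1; hence R2C1 = 2.
Column 1 now contains 2, which forces R1C1 = 5.
Cage f's pair has sum 7, leaving R1C2 = 2.
Row 1 now contains 5, so R1C3 = 3.
2 is placed in row 1, so R1C4 = 4.
Column 4 already has 4, so R5C4 = 2.
Cage b has product 40, so R3C3 = 5.
The 4 cells of cage b must have product 40, which forces R4C3 = 2.
Column 4 already has 2, which forces R4C4 = 1.
Cage b has product 40; hence R4C5 = 4.
The 4 cells of cage a must have product 120, which forces R5C2 = 3.
Column 3 now contains 5; hence R5C3 = 4.
4 is placed in column 5, leaving R5C5 = 5.
Cage g needs product 32; hence R2C2 = 4.
Column 3 now contains 4, leaving R2C3 = 1.
Row 3 now contains 5, leaving R3C2 = 1.
Row 4 already has 1, leaving R4C2 = 5.

5 2 3 4 1 / 2 4 1 5 3 / 4 1 5 3 2 / 3 5 2 1 4 / 1 3 4 2 5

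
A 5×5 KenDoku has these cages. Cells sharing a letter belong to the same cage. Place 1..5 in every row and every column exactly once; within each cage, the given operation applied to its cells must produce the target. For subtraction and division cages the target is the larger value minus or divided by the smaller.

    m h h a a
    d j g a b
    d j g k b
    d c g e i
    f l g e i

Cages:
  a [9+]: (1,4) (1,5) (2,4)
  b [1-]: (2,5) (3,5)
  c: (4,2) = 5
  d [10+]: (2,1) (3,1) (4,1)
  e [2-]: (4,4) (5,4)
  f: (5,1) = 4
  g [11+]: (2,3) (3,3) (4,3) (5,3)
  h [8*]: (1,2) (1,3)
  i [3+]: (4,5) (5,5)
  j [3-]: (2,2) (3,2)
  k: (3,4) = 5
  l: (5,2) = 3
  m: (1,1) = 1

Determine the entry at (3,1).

2

Cage m is a single given cell; hence (1,1) = 1.
K is a freebie, leaving (3,4) = 5.
Cage c is a single given cell, which forces (4,2) = 5.
F is a freebie, which forces (5,1) = 4.
Cage l is given, leaving (5,2) = 3.
The 3 cells of cage d must have sum 10, so (2,1) = 5.
Cage g has sum 11; hence (5,3) = 5.
The only place for 5 in row 1 is (1,5).
The 3 cells of cage a must have sum 9; hence (1,4) = 3.
Cage a has sum 9, leaving (2,4) = 1.
Column 4 already has 3, leaving (4,4) = 4.
1 is placed in column 4; hence (5,4) = 2.
Row 5 already has 2, so (5,5) = 1.
Row 2 already has 1; hence (2,2) = 4.
Cage j's pair has difference 3; hence (3,2) = 1.
1 is placed in column 5; hence (4,5) = 2.
Column 2 now contains 4; hence (1,2) = 2.
Cage h needs two cells with product 8, leaving (1,3) = 4.
2 is placed in column 5; hence (2,5) = 3.
Cage d needs sum 10, so (3,1) = 2.
Row 3 already has 2, leaving (3,3) = 3.
Cage b needs two cells with difference 1, so (3,5) = 4.
2 is placed in row 4, which forces (4,1) = 3.
Cage g has sum 11, so (4,3) = 1.
Row 2 already has 3; hence (2,3) = 2.
Filled in: 1 2 4 3 5 / 5 4 2 1 3 / 2 1 3 5 4 / 3 5 1 4 2 / 4 3 5 2 1.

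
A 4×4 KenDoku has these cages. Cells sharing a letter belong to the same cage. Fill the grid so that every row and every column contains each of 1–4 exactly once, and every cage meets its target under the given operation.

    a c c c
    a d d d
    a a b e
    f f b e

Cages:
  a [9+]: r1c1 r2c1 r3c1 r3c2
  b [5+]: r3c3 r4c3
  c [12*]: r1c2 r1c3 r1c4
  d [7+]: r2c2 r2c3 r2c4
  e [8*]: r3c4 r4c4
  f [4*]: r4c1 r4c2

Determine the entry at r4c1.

Row 1 needs a 2, and only r1c1 is open for it.
Row 2 needs a 3, and only r2c1 is open for it.
Cage a has sum 9; hence r3c1 = 1.
Cage a needs sum 9, so r3c2 = 3.
1 is placed in column 1, leaving r4c1 = 4.
4 is placed in row 4, so r4c2 = 1.
4 is placed in row 4; hence r4c4 = 2.
Column 2 now contains 1, so r1c2 = 4.
4 is placed in column 2, which forces r2c2 = 2.
Cage b's pair has sum 5; hence r3c3 = 2.
2 is placed in column 4, so r3c4 = 4.
2 is placed in row 4, leaving r4c3 = 3.
3 is placed in column 3; hence r1c3 = 1.
Cage c has product 12, so r1c4 = 3.
Cage d has sum 7; hence r2c3 = 4.
4 is placed in column 4, so r2c4 = 1.
The full grid is 2 4 1 3 / 3 2 4 1 / 1 3 2 4 / 4 1 3 2.

4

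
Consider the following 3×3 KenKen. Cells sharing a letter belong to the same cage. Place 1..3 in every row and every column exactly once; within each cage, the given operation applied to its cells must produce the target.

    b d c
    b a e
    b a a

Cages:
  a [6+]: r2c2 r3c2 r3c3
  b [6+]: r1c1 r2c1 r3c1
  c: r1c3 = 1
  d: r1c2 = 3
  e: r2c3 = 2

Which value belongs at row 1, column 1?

2

D is a freebie, leaving r1c2 = 3.
C is a freebie, so r1c3 = 1.
E is a freebie, so r2c3 = 2.
2 is placed in column 3, so r3c3 = 3.
Row 1 now contains 1; hence r1c1 = 2.
Cage b needs sum 6, which forces r2c1 = 3.
Row 2 already has 2, leaving r2c2 = 1.
Cage b needs sum 6, leaving r3c1 = 1.
Cage a needs sum 6, which forces r3c2 = 2.
The full grid is 2 3 1 / 3 1 2 / 1 2 3.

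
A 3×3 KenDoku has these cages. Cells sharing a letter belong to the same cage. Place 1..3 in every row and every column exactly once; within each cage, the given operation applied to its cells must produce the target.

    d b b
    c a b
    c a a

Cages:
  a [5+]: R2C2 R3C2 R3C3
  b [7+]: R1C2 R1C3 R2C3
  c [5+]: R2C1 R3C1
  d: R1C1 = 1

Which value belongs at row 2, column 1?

3

D is a freebie, leaving R1C1 = 1.
Row 1 now contains 1; hence R1C3 = 3.
3 is placed in column 3; hence R2C3 = 2.
Column 3 already has 2; hence R3C3 = 1.
3 is placed in row 1, leaving R1C2 = 2.
Row 2 now contains 2, which forces R2C1 = 3.
Row 2 now contains 2, which forces R2C2 = 1.
Cage c needs two cells with sum 5, leaving R3C1 = 2.
Row 3 already has 1; hence R3C2 = 3.
The full grid is 1 2 3 / 3 1 2 / 2 3 1.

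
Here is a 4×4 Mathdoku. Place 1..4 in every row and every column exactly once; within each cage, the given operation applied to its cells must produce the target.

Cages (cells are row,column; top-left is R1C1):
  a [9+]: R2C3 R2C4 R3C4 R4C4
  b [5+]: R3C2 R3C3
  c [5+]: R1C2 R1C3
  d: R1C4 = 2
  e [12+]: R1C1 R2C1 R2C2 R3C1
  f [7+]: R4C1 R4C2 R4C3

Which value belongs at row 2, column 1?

Cage d is a single given cell, leaving R1C4 = 2.
The 4 cells of cage a must have sum 9, leaving R2C3 = 1.
The two cells of cage c must have sum 5; hence R1C2 = 1.
Column 3 now contains 1; hence R1C3 = 4.
Column 3 already has 4, leaving R4C3 = 2.
Row 1 now contains 4, which forces R1C1 = 3.
Cage e needs sum 12, so R2C2 = 3.
3 is placed in row 2, so R2C4 = 4.
The two cells of cage b must have sum 5; hence R3C2 = 2.
Column 3 now contains 2; hence R3C3 = 3.
Row 3 already has 3, leaving R3C4 = 1.
Cage f needs sum 7; hence R4C1 = 1.
Row 4 now contains 2, which forces R4C2 = 4.
Column 4 already has 1; hence R4C4 = 3.
Row 2 already has 4, leaving R2C1 = 2.
Row 3 already has 2; hence R3C1 = 4.
Filled in: 3 1 4 2 / 2 3 1 4 / 4 2 3 1 / 1 4 2 3.

2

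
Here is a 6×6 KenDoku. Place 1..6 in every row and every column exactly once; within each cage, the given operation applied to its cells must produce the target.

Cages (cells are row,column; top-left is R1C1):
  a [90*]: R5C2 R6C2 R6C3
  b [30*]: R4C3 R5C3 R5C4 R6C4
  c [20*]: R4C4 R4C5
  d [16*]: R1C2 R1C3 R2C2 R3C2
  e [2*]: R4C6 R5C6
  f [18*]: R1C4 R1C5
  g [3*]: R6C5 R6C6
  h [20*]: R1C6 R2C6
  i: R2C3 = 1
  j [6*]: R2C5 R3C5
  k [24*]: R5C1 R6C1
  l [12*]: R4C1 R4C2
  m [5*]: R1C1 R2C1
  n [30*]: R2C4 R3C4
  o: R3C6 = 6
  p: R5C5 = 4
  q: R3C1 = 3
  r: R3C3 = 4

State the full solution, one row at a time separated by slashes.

1 4 2 3 6 5 / 5 2 1 6 3 4 / 3 1 4 5 2 6 / 2 6 3 4 5 1 / 6 3 5 1 4 2 / 4 5 6 2 1 3

The 4 cells of cage d must have product 16; hence R1C3 = 2.
I is a freebie, which forces R2C3 = 1.
Cage q is a single given cell, leaving R3C1 = 3.
Cage r is given, which forces R3C3 = 4.
Cage o is a single given cell, so R3C6 = 6.
P is a freebie, leaving R5C5 = 4.
Cage m needs two cells with product 5, which forces R1C1 = 1.
1 is placed in row 1; hence R1C2 = 4.
4 is placed in row 1, so R1C6 = 5.
1 is placed in row 2, leaving R2C1 = 5.
Column 2 now contains 4; hence R2C2 = 2.
Cage n's pair has product 30, so R2C4 = 6.
Row 2 already has 6, leaving R2C5 = 3.
Column 6 now contains 5, leaving R2C6 = 4.
Column 2 now contains 2, leaving R3C2 = 1.
Row 3 now contains 6, so R3C4 = 5.
Row 3 now contains 1, so R3C5 = 2.
The two cells of cage c must have product 20, leaving R4C4 = 4.
Column 5 already has 4; hence R4C5 = 5.
Row 5 now contains 4, leaving R5C1 = 6.
Cage k's pair has product 24, leaving R6C1 = 4.
3 is placed in column 5; hence R6C5 = 1.
Row 6 now contains 1; hence R6C6 = 3.
6 is placed in column 4, so R1C4 = 3.
3 is placed in column 5; hence R1C5 = 6.
6 is placed in column 1, leaving R4C1 = 2.
Cage l's pair has product 12, so R4C2 = 6.
Row 4 now contains 5; hence R4C3 = 3.
Row 4 already has 2, which forces R4C6 = 1.
Cage a has product 90, which forces R5C2 = 3.
Cage b has product 30, leaving R5C3 = 5.
Cage b needs product 30, which forces R5C4 = 1.
Column 6 already has 1, which forces R5C6 = 2.
Column 2 now contains 6, so R6C2 = 5.
Column 3 now contains 5, leaving R6C3 = 6.
Row 6 now contains 1, so R6C4 = 2.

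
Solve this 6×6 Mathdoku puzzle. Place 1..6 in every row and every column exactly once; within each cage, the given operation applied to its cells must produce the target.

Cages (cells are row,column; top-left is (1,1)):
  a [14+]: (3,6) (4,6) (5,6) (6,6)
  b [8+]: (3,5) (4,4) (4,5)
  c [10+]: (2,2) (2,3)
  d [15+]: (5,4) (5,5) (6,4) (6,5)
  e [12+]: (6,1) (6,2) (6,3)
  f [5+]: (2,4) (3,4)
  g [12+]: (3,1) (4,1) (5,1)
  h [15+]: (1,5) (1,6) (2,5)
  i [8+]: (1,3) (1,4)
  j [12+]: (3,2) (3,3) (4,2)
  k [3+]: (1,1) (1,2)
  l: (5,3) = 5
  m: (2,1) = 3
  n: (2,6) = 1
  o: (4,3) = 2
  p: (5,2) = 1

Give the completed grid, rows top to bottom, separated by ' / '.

M is a freebie; hence (2,1) = 3.
N is a freebie, which forces (2,6) = 1.
Cage o is a single given cell, so (4,3) = 2.
Cage p is a single given cell, so (5,2) = 1.
L is a freebie; hence (5,3) = 5.
Cage k's pair has sum 3; hence (1,1) = 1.
Column 2 now contains 1; hence (1,2) = 2.
Row 1 already has 2; hence (1,4) = 5.
The two cells of cage i must have sum 8, so (1,3) = 3.
Cage h has sum 15, so (2,5) = 5.
Row 2 needs a 2, and only (2,4) is open for it.
Cage f's pair has sum 5, so (3,4) = 3.
In row 4, 1 can only go at (4,4), so (4,4) = 1.
In column 1, 5 can only go at (6,1), so (6,1) = 5.
In column 2, 4 can only go at (2,2), so (2,2) = 4.
Row 2 already has 4, leaving (2,3) = 6.
Column 6 needs a 6, and only (1,6) is open for it.
Row 1 now contains 6, so (1,5) = 4.
4 is placed in column 5, leaving (3,5) = 1.
The 3 cells of cage j must have sum 12, leaving (3,2) = 5.
1 is placed in row 3, which forces (3,3) = 4.
4 is placed in row 3, so (3,6) = 2.
Cage j has sum 12, leaving (4,2) = 3.
Cage b has sum 8, so (4,5) = 6.
3 is placed in column 2; hence (6,2) = 6.
4 is placed in column 3, which forces (6,3) = 1.
Row 6 already has 6; hence (6,4) = 4.
Row 6 now contains 4, leaving (6,6) = 3.
Row 3 now contains 2; hence (3,1) = 6.
Row 4 now contains 6, leaving (4,1) = 4.
Cage a needs sum 14; hence (4,6) = 5.
The 3 cells of cage g must have sum 12, so (5,1) = 2.
Column 4 now contains 4; hence (5,4) = 6.
Cage d needs sum 15, leaving (5,5) = 3.
3 is placed in column 6; hence (5,6) = 4.
3 is placed in row 6; hence (6,5) = 2.

1 2 3 5 4 6 / 3 4 6 2 5 1 / 6 5 4 3 1 2 / 4 3 2 1 6 5 / 2 1 5 6 3 4 / 5 6 1 4 2 3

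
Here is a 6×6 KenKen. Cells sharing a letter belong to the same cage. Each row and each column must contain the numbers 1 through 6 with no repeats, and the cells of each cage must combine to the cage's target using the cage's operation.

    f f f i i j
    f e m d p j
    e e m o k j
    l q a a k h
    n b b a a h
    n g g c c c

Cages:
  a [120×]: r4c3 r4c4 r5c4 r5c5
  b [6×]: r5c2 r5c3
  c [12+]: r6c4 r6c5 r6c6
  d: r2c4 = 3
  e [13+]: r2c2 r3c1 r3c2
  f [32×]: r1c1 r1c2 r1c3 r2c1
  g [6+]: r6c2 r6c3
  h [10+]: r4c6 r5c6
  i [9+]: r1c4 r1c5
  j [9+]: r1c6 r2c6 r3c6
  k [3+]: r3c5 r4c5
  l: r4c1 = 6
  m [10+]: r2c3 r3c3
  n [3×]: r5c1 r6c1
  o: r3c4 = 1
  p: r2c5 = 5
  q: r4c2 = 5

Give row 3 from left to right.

5 6 4 1 2 3

Cage f needs product 32, so r2c1 = 4.
4 is placed in row 2, leaving r2c3 = 6.
D is a freebie, so r2c4 = 3.
Cage p is a single given cell, so r2c5 = 5.
Column 3 already has 6, which forces r3c3 = 4.
O is a freebie, so r3c4 = 1.
Row 3 already has 1, so r3c5 = 2.
L is a freebie, leaving r4c1 = 6.
Cage q is given; hence r4c2 = 5.
Column 5 now contains 2; hence r4c5 = 1.
Row 4 now contains 6, leaving r4c6 = 4.
Column 6 already has 4, leaving r5c6 = 6.
The 4 cells of cage f must have product 32; hence r1c2 = 4.
Row 1 now contains 4, so r1c5 = 3.
3 is placed in row 1; hence r1c6 = 5.
Row 2 now contains 5; hence r2c2 = 2.
Cage j needs sum 9, leaving r2c6 = 1.
Cage e needs sum 13; hence r3c1 = 5.
Cage e needs sum 13; hence r3c2 = 6.
5 is placed in column 6, so r3c6 = 3.
Cage a needs product 120, so r4c3 = 3.
4 is placed in row 4, leaving r4c4 = 2.
Column 2 now contains 2, leaving r5c2 = 3.
Column 3 now contains 3, so r5c3 = 2.
Cage a has product 120, so r5c4 = 5.
The 4 cells of cage a must have product 120, so r5c5 = 4.
Column 2 now contains 4; hence r6c2 = 1.
Column 3 now contains 2; hence r6c3 = 5.
Column 5 now contains 4, so r6c5 = 6.
3 is placed in column 6, leaving r6c6 = 2.
Cage f needs product 32; hence r1c1 = 2.
Column 3 now contains 2, so r1c3 = 1.
Row 1 already has 5, leaving r1c4 = 6.
3 is placed in row 5, which forces r5c1 = 1.
1 is placed in row 6, so r6c1 = 3.
Row 6 now contains 6, leaving r6c4 = 4.
Filled in: 2 4 1 6 3 5 / 4 2 6 3 5 1 / 5 6 4 1 2 3 / 6 5 3 2 1 4 / 1 3 2 5 4 6 / 3 1 5 4 6 2.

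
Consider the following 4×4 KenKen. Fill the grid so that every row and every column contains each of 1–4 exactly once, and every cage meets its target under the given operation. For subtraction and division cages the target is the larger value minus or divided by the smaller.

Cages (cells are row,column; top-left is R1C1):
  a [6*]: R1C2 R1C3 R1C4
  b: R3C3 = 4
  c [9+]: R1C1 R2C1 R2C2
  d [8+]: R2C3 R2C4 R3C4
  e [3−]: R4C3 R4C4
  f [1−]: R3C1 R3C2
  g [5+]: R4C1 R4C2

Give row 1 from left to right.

4 3 2 1

Cage b is given, so R3C3 = 4.
Column 3 already has 4; hence R4C3 = 1.
Row 4 now contains 1, leaving R4C4 = 4.
The 3 cells of cage d must have sum 8, leaving R2C3 = 3.
Cage d needs sum 8, leaving R2C4 = 2.
Cage d has sum 8, leaving R3C4 = 3.
The 3 cells of cage c must have sum 9; hence R1C1 = 4.
Cage a needs product 6, so R1C2 = 3.
Column 3 now contains 3, so R1C3 = 2.
Column 4 already has 3, so R1C4 = 1.
Cage c needs sum 9, so R2C1 = 1.
Row 2 now contains 2, leaving R2C2 = 4.
Column 1 already has 1, leaving R3C1 = 2.
2 is placed in row 3, which forces R3C2 = 1.
Column 1 now contains 2, which forces R4C1 = 3.
Column 2 now contains 3, which forces R4C2 = 2.
The full grid is 4 3 2 1 / 1 4 3 2 / 2 1 4 3 / 3 2 1 4.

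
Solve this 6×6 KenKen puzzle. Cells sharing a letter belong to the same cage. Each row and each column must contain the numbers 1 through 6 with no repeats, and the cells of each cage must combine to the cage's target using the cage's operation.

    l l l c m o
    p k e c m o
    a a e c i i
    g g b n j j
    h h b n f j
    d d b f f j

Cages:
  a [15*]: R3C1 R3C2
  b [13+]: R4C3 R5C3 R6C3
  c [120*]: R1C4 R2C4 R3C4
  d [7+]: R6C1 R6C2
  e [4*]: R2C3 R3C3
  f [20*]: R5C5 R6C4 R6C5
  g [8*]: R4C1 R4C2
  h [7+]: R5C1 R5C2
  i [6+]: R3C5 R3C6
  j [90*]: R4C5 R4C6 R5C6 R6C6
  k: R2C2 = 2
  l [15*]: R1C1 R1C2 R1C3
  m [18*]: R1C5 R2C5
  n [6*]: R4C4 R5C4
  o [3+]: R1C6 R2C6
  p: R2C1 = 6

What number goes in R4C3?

6

Cage p is a single given cell, which forces R2C1 = 6.
Cage k is given, which forces R2C2 = 2.
Row 2 already has 6; hence R2C5 = 3.
2 is placed in row 2; hence R2C6 = 1.
Column 2 already has 2, so R4C2 = 4.
Column 5 already has 3, so R1C5 = 6.
Column 6 now contains 1, which forces R1C6 = 2.
Row 2 already has 1; hence R2C3 = 4.
4 is placed in row 2; hence R2C4 = 5.
The two cells of cage e must have product 4; hence R3C3 = 1.
Row 4 already has 4; hence R4C1 = 2.
Cage j needs product 90; hence R4C5 = 1.
Column 4 already has 5, which forces R1C4 = 4.
The 3 cells of cage c must have product 120, leaving R3C4 = 6.
The two cells of cage i must have sum 6, which forces R3C5 = 2.
Cage i needs two cells with sum 6; hence R3C6 = 4.
Column 4 already has 6, which forces R4C4 = 3.
Cage n's pair has product 6, so R5C4 = 2.
Cage f needs product 20, so R6C4 = 1.
1 is placed in row 6; hence R6C1 = 4.
Cage d's pair has sum 7; hence R6C2 = 3.
Cage b has sum 13; hence R6C3 = 2.
Row 6 now contains 4; hence R6C5 = 5.
Row 6 now contains 5, which forces R6C6 = 6.
The two cells of cage a must have product 15, leaving R3C1 = 3.
Column 2 already has 3; hence R3C2 = 5.
Column 6 already has 6; hence R4C6 = 5.
Column 1 now contains 4, so R5C1 = 1.
Column 2 already has 3, so R5C2 = 6.
Row 5 already has 6, which forces R5C3 = 5.
Column 5 already has 5, leaving R5C5 = 4.
Cage j has product 90, which forces R5C6 = 3.
Column 1 already has 1, so R1C1 = 5.
Column 2 already has 5, leaving R1C2 = 1.
Column 3 already has 5, so R1C3 = 3.
5 is placed in row 4, so R4C3 = 6.
Filled in: 5 1 3 4 6 2 / 6 2 4 5 3 1 / 3 5 1 6 2 4 / 2 4 6 3 1 5 / 1 6 5 2 4 3 / 4 3 2 1 5 6.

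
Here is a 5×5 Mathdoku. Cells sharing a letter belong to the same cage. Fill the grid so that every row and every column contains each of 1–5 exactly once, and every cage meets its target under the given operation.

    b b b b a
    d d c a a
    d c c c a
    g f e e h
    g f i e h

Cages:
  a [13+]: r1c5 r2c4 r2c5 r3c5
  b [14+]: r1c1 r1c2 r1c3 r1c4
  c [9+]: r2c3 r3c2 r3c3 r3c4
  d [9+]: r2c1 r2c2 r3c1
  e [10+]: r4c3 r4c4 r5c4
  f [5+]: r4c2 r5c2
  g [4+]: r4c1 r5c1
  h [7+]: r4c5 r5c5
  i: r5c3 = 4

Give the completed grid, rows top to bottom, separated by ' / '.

Cage i is a single given cell, so r5c3 = 4.
Row 1 needs a 1, and only r1c5 is open for it.
Row 2 needs a 1, and only r2c3 is open for it.
Row 4 needs a 1, and only r4c1 is open for it.
Column 1 now contains 1, leaving r5c1 = 3.
Cage a has sum 13, so r2c4 = 5.
The 3 cells of cage d must have sum 9, which forces r2c2 = 3.
3 is placed in row 2; hence r2c5 = 4.
Column 5 already has 4; hence r3c5 = 3.
Column 2 now contains 3, so r4c2 = 4.
The 3 cells of cage e must have sum 10, leaving r4c3 = 5.
Row 4 already has 4, which forces r4c4 = 3.
Row 4 now contains 5; hence r4c5 = 2.
Column 5 now contains 2, leaving r5c5 = 5.
Cage b needs sum 14, so r1c3 = 3.
Row 2 already has 4, so r2c1 = 2.
Cage d has sum 9, leaving r3c1 = 4.
Cage c has sum 9; hence r3c2 = 5.
Column 3 already has 5, leaving r3c3 = 2.
The 4 cells of cage c must have sum 9, leaving r3c4 = 1.
Cage f needs two cells with sum 5, which forces r5c2 = 1.
Cage e has sum 10, leaving r5c4 = 2.
Column 1 now contains 4, so r1c1 = 5.
Column 2 already has 5; hence r1c2 = 2.
Column 4 already has 2; hence r1c4 = 4.

5 2 3 4 1 / 2 3 1 5 4 / 4 5 2 1 3 / 1 4 5 3 2 / 3 1 4 2 5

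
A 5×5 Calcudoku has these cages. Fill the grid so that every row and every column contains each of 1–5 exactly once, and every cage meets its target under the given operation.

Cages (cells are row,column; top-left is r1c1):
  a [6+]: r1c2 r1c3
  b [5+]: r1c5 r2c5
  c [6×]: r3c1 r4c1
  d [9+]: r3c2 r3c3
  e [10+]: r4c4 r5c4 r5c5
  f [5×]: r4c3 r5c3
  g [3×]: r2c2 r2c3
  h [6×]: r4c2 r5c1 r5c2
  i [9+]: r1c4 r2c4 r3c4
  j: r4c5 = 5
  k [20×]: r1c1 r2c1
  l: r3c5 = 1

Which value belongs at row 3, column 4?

3

L is a freebie, which forces r3c5 = 1.
Cage j is a single given cell; hence r4c5 = 5.
5 is placed in row 4, which forces r4c3 = 1.
Cage f needs two cells with product 5, which forces r5c3 = 5.
Cage g needs two cells with product 3, which forces r2c2 = 1.
1 is placed in column 3, leaving r2c3 = 3.
Row 2 already has 3, which forces r2c5 = 2.
The two cells of cage d must have sum 9, which forces r3c2 = 5.
5 is placed in column 3, so r3c3 = 4.
The two cells of cage a must have sum 6, so r1c2 = 4.
Column 3 now contains 4, which forces r1c3 = 2.
Column 5 now contains 2; hence r1c5 = 3.
The 3 cells of cage h must have product 6, so r5c1 = 1.
Column 5 already has 3, so r5c5 = 4.
Row 1 now contains 4, so r1c1 = 5.
Row 1 already has 3, leaving r1c4 = 1.
Cage k's pair has product 20, so r2c1 = 4.
Cage i needs sum 9; hence r2c4 = 5.
Cage i has sum 9, leaving r3c4 = 3.
Cage e needs sum 10; hence r4c4 = 4.
Row 5 now contains 4, so r5c4 = 2.
Row 3 now contains 3, so r3c1 = 2.
Cage c's pair has product 6, which forces r4c1 = 3.
The 3 cells of cage h must have product 6; hence r4c2 = 2.
Row 5 already has 2, which forces r5c2 = 3.
Completed grid: 5 4 2 1 3 / 4 1 3 5 2 / 2 5 4 3 1 / 3 2 1 4 5 / 1 3 5 2 4.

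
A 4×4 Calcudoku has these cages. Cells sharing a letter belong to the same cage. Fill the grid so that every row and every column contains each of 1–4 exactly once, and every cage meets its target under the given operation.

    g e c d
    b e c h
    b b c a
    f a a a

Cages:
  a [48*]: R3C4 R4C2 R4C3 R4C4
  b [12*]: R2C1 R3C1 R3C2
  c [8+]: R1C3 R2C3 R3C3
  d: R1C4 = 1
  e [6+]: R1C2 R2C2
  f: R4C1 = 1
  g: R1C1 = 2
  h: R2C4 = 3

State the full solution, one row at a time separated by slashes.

Cage g is a single given cell, which forces R1C1 = 2.
2 is placed in row 1, so R1C2 = 4.
Cage d is a single given cell; hence R1C4 = 1.
4 is placed in column 2; hence R2C2 = 2.
Cage h is given, which forces R2C4 = 3.
Cage f is given, so R4C1 = 1.
1 is placed in row 4, leaving R4C2 = 3.
Column 4 now contains 3, which forces R4C4 = 4.
Row 1 now contains 1, which forces R1C3 = 3.
Column 1 now contains 1; hence R2C1 = 4.
Row 2 now contains 4; hence R2C3 = 1.
The 3 cells of cage b must have product 12, so R3C1 = 3.
3 is placed in column 2; hence R3C2 = 1.
Column 3 now contains 1, so R3C3 = 4.
Column 4 now contains 4, which forces R3C4 = 2.
Row 4 already has 4, so R4C3 = 2.

2 4 3 1 / 4 2 1 3 / 3 1 4 2 / 1 3 2 4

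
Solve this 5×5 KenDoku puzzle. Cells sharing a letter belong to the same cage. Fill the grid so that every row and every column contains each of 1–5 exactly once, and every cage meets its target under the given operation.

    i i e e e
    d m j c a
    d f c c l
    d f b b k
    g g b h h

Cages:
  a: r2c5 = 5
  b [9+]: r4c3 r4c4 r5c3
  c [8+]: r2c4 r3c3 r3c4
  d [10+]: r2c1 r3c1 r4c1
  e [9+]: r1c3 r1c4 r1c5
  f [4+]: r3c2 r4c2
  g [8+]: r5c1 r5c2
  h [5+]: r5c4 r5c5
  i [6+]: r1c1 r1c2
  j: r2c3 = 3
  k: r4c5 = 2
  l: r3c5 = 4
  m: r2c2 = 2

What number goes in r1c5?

Cage m is a single given cell; hence r2c2 = 2.
J is a freebie, which forces r2c3 = 3.
Cage a is a single given cell, leaving r2c5 = 5.
L is a freebie, so r3c5 = 4.
Cage k is a single given cell; hence r4c5 = 2.
In column 1, 2 can only go at r1c1, so r1c1 = 2.
Cage i needs two cells with sum 6, which forces r1c2 = 4.
Column 1 needs a 3, and only r5c1 is open for it.
Row 5 already has 3, leaving r5c2 = 5.
The two cells of cage h must have sum 5; hence r5c4 = 4.
Row 5 already has 3, which forces r5c5 = 1.
Column 5 now contains 1, which forces r1c5 = 3.
Column 4 now contains 4, leaving r2c4 = 1.
Cage b needs sum 9; hence r4c3 = 4.
Column 4 now contains 4; hence r4c4 = 3.
1 is placed in row 5, which forces r5c3 = 2.
The 3 cells of cage e must have sum 9, so r1c3 = 1.
Column 4 already has 1, which forces r1c4 = 5.
Row 2 now contains 1, leaving r2c1 = 4.
Cage f's pair has sum 4; hence r3c2 = 3.
Column 3 now contains 2, so r3c3 = 5.
The 3 cells of cage c must have sum 8, which forces r3c4 = 2.
Row 4 now contains 3, so r4c2 = 1.
Row 3 already has 5, leaving r3c1 = 1.
1 is placed in row 4, leaving r4c1 = 5.
The full grid is 2 4 1 5 3 / 4 2 3 1 5 / 1 3 5 2 4 / 5 1 4 3 2 / 3 5 2 4 1.

3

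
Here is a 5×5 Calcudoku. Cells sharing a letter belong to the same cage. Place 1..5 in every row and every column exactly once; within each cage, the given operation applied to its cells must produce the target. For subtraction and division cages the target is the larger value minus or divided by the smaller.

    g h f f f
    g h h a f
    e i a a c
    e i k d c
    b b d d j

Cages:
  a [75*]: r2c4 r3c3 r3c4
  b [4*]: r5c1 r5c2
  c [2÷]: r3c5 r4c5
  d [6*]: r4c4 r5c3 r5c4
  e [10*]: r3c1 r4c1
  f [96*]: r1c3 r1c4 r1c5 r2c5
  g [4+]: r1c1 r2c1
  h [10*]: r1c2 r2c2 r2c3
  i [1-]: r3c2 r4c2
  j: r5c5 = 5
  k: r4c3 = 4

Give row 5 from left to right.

Cage a has product 75, so r2c4 = 5.
The 4 cells of cage f must have product 96, so r2c5 = 4.
Cage a needs product 75, which forces r3c3 = 5.
Cage a has product 75; hence r3c4 = 3.
Cage k is a single given cell; hence r4c3 = 4.
Cage j is given, which forces r5c5 = 5.
Cage h has product 10, which forces r1c2 = 5.
Cage f has product 96, leaving r1c4 = 4.
Row 3 already has 5, which forces r3c1 = 2.
Row 3 already has 2; hence r3c5 = 1.
Cage e needs two cells with product 10, leaving r4c1 = 5.
1 is placed in column 5; hence r4c5 = 2.
Cage d has product 6, which forces r5c3 = 3.
Column 3 already has 3, leaving r1c3 = 2.
2 is placed in column 5, so r1c5 = 3.
Column 3 already has 2, leaving r2c3 = 1.
1 is placed in row 3, leaving r3c2 = 4.
Cage i's pair has difference 1, so r4c2 = 3.
Row 4 already has 2, so r4c4 = 1.
Column 2 already has 4, leaving r5c2 = 1.
Cage d needs product 6, so r5c4 = 2.
Row 1 now contains 3, which forces r1c1 = 1.
Row 2 already has 1, leaving r2c1 = 3.
Row 2 already has 1, which forces r2c2 = 2.
Row 5 already has 1, leaving r5c1 = 4.
The full grid is 1 5 2 4 3 / 3 2 1 5 4 / 2 4 5 3 1 / 5 3 4 1 2 / 4 1 3 2 5.

4 1 3 2 5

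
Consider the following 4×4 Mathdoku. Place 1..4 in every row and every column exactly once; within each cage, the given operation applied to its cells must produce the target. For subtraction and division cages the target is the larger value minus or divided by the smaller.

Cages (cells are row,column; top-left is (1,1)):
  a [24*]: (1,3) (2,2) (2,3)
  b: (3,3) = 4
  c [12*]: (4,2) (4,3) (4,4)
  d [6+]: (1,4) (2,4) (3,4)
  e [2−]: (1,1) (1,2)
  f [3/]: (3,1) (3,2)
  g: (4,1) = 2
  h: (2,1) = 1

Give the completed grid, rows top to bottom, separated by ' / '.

4 2 3 1 / 1 4 2 3 / 3 1 4 2 / 2 3 1 4

Cage h is a single given cell, which forces (2,1) = 1.
Column 1 now contains 1; hence (3,1) = 3.
Row 3 now contains 3, which forces (3,2) = 1.
Cage b is a single given cell, which forces (3,3) = 4.
Row 3 now contains 1, leaving (3,4) = 2.
Cage g is a single given cell; hence (4,1) = 2.
Column 1 now contains 2; hence (1,1) = 4.
The two cells of cage e must have difference 2; hence (1,2) = 2.
Row 1 already has 2, leaving (1,3) = 3.
The 3 cells of cage d must have sum 6; hence (1,4) = 1.
The 3 cells of cage a must have product 24; hence (2,2) = 4.
Column 3 already has 3, so (2,3) = 2.
Column 4 now contains 2, leaving (2,4) = 3.
Column 2 already has 4, so (4,2) = 3.
Column 3 already has 3; hence (4,3) = 1.
3 is placed in column 4, leaving (4,4) = 4.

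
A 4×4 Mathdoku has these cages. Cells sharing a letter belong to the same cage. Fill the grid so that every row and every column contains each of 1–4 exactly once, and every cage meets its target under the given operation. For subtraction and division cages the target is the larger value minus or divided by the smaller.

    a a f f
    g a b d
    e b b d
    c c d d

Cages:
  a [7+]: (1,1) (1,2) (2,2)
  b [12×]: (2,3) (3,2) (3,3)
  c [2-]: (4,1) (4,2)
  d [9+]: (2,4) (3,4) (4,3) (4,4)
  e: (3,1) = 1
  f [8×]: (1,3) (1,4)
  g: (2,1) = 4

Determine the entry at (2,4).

1

Cage g is given, which forces (2,1) = 4.
Cage e is given, so (3,1) = 1.
In row 1, 1 can only go at (1,2), so (1,2) = 1.
The 3 cells of cage a must have sum 7, leaving (1,1) = 3.
Cage a needs sum 7, so (2,2) = 3.
Cage c needs two cells with difference 2, so (4,1) = 2.
1 is placed in column 2; hence (4,2) = 4.
The 3 cells of cage b must have product 12; hence (2,3) = 2.
Row 2 already has 2, leaving (2,4) = 1.
Column 2 now contains 4; hence (3,2) = 2.
The 3 cells of cage b must have product 12; hence (3,3) = 3.
Row 3 now contains 3, so (3,4) = 4.
Column 3 now contains 3, so (4,3) = 1.
Column 4 already has 1, which forces (4,4) = 3.
Column 3 now contains 2, so (1,3) = 4.
4 is placed in column 4, so (1,4) = 2.
The full grid is 3 1 4 2 / 4 3 2 1 / 1 2 3 4 / 2 4 1 3.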